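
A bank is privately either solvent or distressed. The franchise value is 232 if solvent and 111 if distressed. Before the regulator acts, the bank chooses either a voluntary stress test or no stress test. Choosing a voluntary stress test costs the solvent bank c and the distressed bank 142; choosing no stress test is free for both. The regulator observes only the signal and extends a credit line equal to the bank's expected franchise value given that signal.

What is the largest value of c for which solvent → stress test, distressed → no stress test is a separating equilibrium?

121

Under separation: stress test → solvent (pays 232); no stress test → distressed (pays 111).
Distressed: 111 − 0 = 111 ≥ 232 − 142 = 90. Holds regardless of c. ✓
Solvent: 232 − c ≥ 111 − 0, so c ≤ 232 − 111 = 121.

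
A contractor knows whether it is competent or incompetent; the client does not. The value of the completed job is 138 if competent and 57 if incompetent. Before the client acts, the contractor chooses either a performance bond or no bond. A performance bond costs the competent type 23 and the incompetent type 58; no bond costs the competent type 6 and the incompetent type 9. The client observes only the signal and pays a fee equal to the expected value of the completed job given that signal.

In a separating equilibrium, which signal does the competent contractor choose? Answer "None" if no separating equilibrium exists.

None

Try competent → bond, incompetent → no bond:
  If types separate, bond earns payment 138 and no bond earns 57.
  Competent: bond gives 138 − 23 = 115; no bond gives 57 − 6 = 51. No deviation. ✓
  Incompetent: no bond gives 57 − 9 = 48; bond gives 138 − 58 = 80. Would deviate. ✗
Try competent → no bond, incompetent → bond:
  If types separate, no bond earns payment 138 and bond earns 57.
  Competent: no bond gives 138 − 6 = 132; bond gives 57 − 23 = 34. No deviation. ✓
  Incompetent: bond gives 57 − 58 = -1; no bond gives 138 − 9 = 129. Would deviate. ✗
Neither assignment is incentive-compatible.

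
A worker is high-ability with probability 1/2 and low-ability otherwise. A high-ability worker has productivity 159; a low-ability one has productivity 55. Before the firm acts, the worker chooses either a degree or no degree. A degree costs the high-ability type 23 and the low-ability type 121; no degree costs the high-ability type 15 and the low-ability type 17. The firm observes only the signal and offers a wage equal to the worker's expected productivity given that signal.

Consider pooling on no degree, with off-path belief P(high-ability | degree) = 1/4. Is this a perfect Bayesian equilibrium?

Yes

At the pooled signal (no degree) the firm holds the prior 1/2 and pays 1/2·159 + 1/2·55 = 107. Off-path (degree) belief 1/4 gives 1/4·159 + 3/4·55 = 81.
High-ability: no degree gives 107 − 15 = 92; degree gives 81 − 23 = 58. Stays. ✓
Low-ability: no degree gives 107 − 17 = 90; degree gives 81 − 121 = -40. Stays. ✓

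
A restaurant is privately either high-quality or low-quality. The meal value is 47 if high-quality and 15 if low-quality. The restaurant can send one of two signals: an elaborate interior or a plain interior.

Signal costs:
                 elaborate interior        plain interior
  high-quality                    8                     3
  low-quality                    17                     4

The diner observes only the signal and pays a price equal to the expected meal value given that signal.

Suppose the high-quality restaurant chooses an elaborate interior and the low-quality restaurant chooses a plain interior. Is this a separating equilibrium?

No

Under separation the diner infers type exactly: elaborate interior → high-quality (pays 47), plain interior → low-quality (pays 15).
High-quality: elaborate interior gives 47 − 8 = 39; plain interior gives 15 − 3 = 12. No deviation. ✓
Low-quality: plain interior gives 15 − 4 = 11; elaborate interior gives 47 − 17 = 30. Would deviate. ✗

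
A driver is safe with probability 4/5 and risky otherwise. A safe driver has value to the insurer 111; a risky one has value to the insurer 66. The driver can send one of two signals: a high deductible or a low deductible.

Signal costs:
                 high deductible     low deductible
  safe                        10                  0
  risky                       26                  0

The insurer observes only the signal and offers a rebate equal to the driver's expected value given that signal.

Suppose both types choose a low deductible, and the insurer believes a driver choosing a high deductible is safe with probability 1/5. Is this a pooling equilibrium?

Yes

At the pooled signal (low deductible) the insurer holds the prior 4/5 and pays 4/5·111 + 1/5·66 = 102. Off-path (high deductible) belief 1/5 gives 1/5·111 + 4/5·66 = 75.
Safe: low deductible gives 102 − 0 = 102; high deductible gives 75 − 10 = 65. Stays. ✓
Risky: low deductible gives 102 − 0 = 102; high deductible gives 75 − 26 = 49. Stays. ✓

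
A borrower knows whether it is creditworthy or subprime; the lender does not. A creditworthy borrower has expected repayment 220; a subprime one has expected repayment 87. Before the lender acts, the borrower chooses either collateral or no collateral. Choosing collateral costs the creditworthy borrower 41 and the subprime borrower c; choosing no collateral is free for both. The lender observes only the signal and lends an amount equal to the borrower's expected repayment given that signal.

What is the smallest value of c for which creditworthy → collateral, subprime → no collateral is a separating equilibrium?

133

Under separation: collateral → creditworthy (pays 220); no collateral → subprime (pays 87).
Creditworthy: 220 − 41 = 179 ≥ 87 − 0 = 87. Holds regardless of c. ✓
Subprime: 87 − 0 ≥ 220 − c, so c ≥ 220 − 87 = 133.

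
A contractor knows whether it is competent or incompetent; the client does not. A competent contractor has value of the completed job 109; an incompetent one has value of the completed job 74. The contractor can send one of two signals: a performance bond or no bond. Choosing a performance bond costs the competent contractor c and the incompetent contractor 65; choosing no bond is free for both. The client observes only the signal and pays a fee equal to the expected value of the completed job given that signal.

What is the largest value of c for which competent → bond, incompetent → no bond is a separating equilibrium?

35

Under separation: bond → competent (pays 109); no bond → incompetent (pays 74).
Incompetent: 74 − 0 = 74 ≥ 109 − 65 = 44. Holds regardless of c. ✓
Competent: 109 − c ≥ 74 − 0, so c ≤ 109 − 74 = 35.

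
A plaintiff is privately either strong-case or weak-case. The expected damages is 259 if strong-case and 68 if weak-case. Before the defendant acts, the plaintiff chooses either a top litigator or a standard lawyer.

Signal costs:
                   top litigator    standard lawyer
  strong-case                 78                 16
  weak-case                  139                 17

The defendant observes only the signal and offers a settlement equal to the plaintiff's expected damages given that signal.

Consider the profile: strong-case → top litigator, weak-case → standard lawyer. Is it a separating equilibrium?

No

If types separate, top litigator earns payment 259 and standard lawyer earns 68.
Strong-case: top litigator gives 259 − 78 = 181; standard lawyer gives 68 − 16 = 52. No deviation. ✓
Weak-case: standard lawyer gives 68 − 17 = 51; top litigator gives 259 − 139 = 120. Would deviate. ✗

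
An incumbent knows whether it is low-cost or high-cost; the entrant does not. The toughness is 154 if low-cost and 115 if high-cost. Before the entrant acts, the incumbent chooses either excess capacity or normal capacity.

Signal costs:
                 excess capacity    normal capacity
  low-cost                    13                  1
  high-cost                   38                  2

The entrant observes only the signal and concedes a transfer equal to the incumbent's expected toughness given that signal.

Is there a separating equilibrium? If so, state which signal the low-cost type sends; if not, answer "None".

Try low-cost → excess capacity, high-cost → normal capacity:
  Under separation the entrant infers type exactly: excess capacity → low-cost (pays 154), normal capacity → high-cost (pays 115).
  Low-cost: excess capacity gives 154 − 13 = 141; normal capacity gives 115 − 1 = 114. No deviation. ✓
  High-cost: normal capacity gives 115 − 2 = 113; excess capacity gives 154 − 38 = 116. Would deviate. ✗
Try low-cost → normal capacity, high-cost → excess capacity:
  Under separation the entrant infers type exactly: normal capacity → low-cost (pays 154), excess capacity → high-cost (pays 115).
  Low-cost: normal capacity gives 154 − 1 = 153; excess capacity gives 115 − 13 = 102. No deviation. ✓
  High-cost: excess capacity gives 115 − 38 = 77; normal capacity gives 154 − 2 = 152. Would deviate. ✗
Neither assignment is incentive-compatible.

None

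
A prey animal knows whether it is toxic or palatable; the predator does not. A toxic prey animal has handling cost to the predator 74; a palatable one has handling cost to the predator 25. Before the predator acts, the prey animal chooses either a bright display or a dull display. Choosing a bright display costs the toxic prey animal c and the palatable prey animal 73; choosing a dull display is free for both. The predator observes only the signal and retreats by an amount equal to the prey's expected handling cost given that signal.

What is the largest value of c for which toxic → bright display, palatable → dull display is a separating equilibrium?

Under separation: bright display → toxic (pays 74); dull display → palatable (pays 25).
Palatable: 25 − 0 = 25 ≥ 74 − 73 = 1. Holds regardless of c. ✓
Toxic: 74 − c ≥ 25 − 0, so c ≤ 74 − 25 = 49.

49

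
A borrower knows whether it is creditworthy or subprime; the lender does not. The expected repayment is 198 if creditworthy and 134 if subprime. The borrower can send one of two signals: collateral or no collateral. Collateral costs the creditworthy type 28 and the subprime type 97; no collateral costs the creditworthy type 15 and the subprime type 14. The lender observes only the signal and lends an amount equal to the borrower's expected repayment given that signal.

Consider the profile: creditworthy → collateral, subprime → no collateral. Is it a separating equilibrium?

Yes

If types separate, collateral earns payment 198 and no collateral earns 134.
Creditworthy: collateral gives 198 − 28 = 170; no collateral gives 134 − 15 = 119. No deviation. ✓
Subprime: no collateral gives 134 − 14 = 120; collateral gives 198 − 97 = 101. No deviation. ✓
Both incentive constraints hold.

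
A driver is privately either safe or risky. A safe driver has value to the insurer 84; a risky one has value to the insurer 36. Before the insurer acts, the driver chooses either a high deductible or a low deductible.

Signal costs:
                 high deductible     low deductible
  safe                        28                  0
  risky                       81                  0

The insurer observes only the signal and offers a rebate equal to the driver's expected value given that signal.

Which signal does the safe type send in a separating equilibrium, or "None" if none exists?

Try safe → high deductible, risky → low deductible:
  If types separate, high deductible earns payment 84 and low deductible earns 36.
  Safe: high deductible gives 84 − 28 = 56; low deductible gives 36 − 0 = 36. No deviation. ✓
  Risky: low deductible gives 36 − 0 = 36; high deductible gives 84 − 81 = 3. No deviation. ✓
Both hold — the safe type sends high deductible.

high deductible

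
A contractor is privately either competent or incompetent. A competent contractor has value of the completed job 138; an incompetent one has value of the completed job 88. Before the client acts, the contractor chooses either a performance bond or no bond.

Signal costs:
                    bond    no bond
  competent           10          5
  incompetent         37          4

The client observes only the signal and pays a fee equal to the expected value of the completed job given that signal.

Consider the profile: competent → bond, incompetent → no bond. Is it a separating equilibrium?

If types separate, bond earns payment 138 and no bond earns 88.
Competent: bond gives 138 − 10 = 128; no bond gives 88 − 5 = 83. No deviation. ✓
Incompetent: no bond gives 88 − 4 = 84; bond gives 138 − 37 = 101. Would deviate. ✗

No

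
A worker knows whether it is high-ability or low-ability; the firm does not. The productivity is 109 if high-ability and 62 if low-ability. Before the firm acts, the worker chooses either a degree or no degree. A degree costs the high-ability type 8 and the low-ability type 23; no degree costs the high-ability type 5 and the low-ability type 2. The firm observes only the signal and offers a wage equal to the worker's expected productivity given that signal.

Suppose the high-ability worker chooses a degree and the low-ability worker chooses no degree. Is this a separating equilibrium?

No

If types separate, degree earns payment 109 and no degree earns 62.
High-ability: degree gives 109 − 8 = 101; no degree gives 62 − 5 = 57. No deviation. ✓
Low-ability: no degree gives 62 − 2 = 60; degree gives 109 − 23 = 86. Would deviate. ✗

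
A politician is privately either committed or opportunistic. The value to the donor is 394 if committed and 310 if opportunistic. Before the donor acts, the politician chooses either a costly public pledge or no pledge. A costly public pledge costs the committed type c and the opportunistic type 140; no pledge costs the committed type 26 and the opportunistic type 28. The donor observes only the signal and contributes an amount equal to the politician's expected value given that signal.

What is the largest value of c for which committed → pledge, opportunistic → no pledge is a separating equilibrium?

110

Under separation: pledge → committed (pays 394); no pledge → opportunistic (pays 310).
Opportunistic: 310 − 28 = 282 ≥ 394 − 140 = 254. Holds regardless of c. ✓
Committed: 394 − c ≥ 310 − 26, so c ≤ 394 − 284 = 110.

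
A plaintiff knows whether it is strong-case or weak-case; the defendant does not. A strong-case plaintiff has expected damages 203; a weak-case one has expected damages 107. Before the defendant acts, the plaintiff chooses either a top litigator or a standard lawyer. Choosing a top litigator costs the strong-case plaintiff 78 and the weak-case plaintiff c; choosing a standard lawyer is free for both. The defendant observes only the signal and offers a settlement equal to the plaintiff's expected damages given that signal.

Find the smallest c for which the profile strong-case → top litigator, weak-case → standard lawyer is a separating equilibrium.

96

Under separation: top litigator → strong-case (pays 203); standard lawyer → weak-case (pays 107).
Strong-case: 203 − 78 = 125 ≥ 107 − 0 = 107. Holds regardless of c. ✓
Weak-case: 107 − 0 ≥ 203 − c, so c ≥ 203 − 107 = 96.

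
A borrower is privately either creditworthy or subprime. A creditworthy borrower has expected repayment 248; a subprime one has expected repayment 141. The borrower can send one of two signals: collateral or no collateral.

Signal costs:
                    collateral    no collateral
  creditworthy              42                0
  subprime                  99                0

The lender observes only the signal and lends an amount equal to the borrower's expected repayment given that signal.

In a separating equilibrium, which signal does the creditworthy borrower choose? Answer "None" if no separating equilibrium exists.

None

Try creditworthy → collateral, subprime → no collateral:
  If types separate, collateral earns payment 248 and no collateral earns 141.
  Creditworthy: collateral gives 248 − 42 = 206; no collateral gives 141 − 0 = 141. No deviation. ✓
  Subprime: no collateral gives 141 − 0 = 141; collateral gives 248 − 99 = 149. Would deviate. ✗
Try creditworthy → no collateral, subprime → collateral:
  If types separate, no collateral earns payment 248 and collateral earns 141.
  Creditworthy: no collateral gives 248 − 0 = 248; collateral gives 141 − 42 = 99. No deviation. ✓
  Subprime: collateral gives 141 − 99 = 42; no collateral gives 248 − 0 = 248. Would deviate. ✗
Neither assignment is incentive-compatible.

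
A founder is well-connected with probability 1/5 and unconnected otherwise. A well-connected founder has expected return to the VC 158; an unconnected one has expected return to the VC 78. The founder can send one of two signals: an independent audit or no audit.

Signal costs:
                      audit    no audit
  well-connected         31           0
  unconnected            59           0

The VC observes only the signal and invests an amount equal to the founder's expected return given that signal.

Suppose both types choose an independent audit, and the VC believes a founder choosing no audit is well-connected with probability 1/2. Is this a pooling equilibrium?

At the pooled signal (audit) the VC holds the prior 1/5 and pays 1/5·158 + 4/5·78 = 94. Off-path (no audit) belief 1/2 gives 1/2·158 + 1/2·78 = 118.
Well-connected: audit gives 94 − 31 = 63; no audit gives 118 − 0 = 118. Deviates. ✗
Unconnected: audit gives 94 − 59 = 35; no audit gives 118 − 0 = 118. Deviates. ✗

No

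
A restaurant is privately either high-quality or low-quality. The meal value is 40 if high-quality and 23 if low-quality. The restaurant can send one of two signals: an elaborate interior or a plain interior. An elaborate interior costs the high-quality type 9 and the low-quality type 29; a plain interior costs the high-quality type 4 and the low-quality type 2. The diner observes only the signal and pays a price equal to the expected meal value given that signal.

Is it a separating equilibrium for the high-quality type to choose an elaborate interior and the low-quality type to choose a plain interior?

If types separate, elaborate interior earns payment 40 and plain interior earns 23.
High-quality: elaborate interior gives 40 − 9 = 31; plain interior gives 23 − 4 = 19. No deviation. ✓
Low-quality: plain interior gives 23 − 2 = 21; elaborate interior gives 40 − 29 = 11. No deviation. ✓
Neither type gains from mimicking the other.

Yes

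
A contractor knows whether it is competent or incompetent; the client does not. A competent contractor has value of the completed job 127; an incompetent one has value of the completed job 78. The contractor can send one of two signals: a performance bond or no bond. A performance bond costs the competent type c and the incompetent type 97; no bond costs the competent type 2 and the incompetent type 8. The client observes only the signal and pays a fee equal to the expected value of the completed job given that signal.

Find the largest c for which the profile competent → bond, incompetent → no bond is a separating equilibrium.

51

Under separation: bond → competent (pays 127); no bond → incompetent (pays 78).
Incompetent: 78 − 8 = 70 ≥ 127 − 97 = 30. Holds regardless of c. ✓
Competent: 127 − c ≥ 78 − 2, so c ≤ 127 − 76 = 51.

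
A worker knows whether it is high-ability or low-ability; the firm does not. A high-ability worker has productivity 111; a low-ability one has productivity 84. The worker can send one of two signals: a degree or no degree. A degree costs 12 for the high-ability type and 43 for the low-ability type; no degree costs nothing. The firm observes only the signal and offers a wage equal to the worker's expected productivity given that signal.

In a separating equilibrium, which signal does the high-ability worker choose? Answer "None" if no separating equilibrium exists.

degree

Try high-ability → degree, low-ability → no degree:
  Under separation the firm infers type exactly: degree → high-ability (pays 111), no degree → low-ability (pays 84).
  High-ability: degree gives 111 − 12 = 99; no degree gives 84 − 0 = 84. No deviation. ✓
  Low-ability: no degree gives 84 − 0 = 84; degree gives 111 − 43 = 68. No deviation. ✓
Both hold — the high-ability type sends degree.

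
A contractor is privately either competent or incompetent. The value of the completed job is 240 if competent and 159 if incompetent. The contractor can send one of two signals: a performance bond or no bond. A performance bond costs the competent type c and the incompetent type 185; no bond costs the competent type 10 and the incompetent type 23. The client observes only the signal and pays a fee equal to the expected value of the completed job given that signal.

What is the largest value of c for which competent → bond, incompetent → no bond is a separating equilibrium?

91

Under separation: bond → competent (pays 240); no bond → incompetent (pays 159).
Incompetent: 159 − 23 = 136 ≥ 240 − 185 = 55. Holds regardless of c. ✓
Competent: 240 − c ≥ 159 − 10, so c ≤ 240 − 149 = 91.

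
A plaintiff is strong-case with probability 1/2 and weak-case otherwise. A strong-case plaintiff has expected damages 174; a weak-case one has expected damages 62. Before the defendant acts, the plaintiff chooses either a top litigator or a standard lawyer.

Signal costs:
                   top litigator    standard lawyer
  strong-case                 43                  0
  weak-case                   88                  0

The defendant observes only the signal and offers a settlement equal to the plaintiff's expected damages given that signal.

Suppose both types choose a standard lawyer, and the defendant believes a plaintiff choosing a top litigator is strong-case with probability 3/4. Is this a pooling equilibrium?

Yes

At the pooled signal (standard lawyer) the defendant holds the prior 1/2 and pays 1/2·174 + 1/2·62 = 118. Off-path (top litigator) belief 3/4 gives 3/4·174 + 1/4·62 = 146.
Strong-case: standard lawyer gives 118 − 0 = 118; top litigator gives 146 − 43 = 103. Stays. ✓
Weak-case: standard lawyer gives 118 − 0 = 118; top litigator gives 146 − 88 = 58. Stays. ✓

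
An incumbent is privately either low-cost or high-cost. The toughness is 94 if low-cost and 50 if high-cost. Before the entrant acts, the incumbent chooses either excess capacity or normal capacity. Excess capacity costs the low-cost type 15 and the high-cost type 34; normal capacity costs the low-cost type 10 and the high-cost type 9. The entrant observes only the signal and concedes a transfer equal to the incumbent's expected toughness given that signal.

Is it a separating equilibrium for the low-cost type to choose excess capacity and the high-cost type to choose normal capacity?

If types separate, excess capacity earns payment 94 and normal capacity earns 50.
Low-cost: excess capacity gives 94 − 15 = 79; normal capacity gives 50 − 10 = 40. No deviation. ✓
High-cost: normal capacity gives 50 − 9 = 41; excess capacity gives 94 − 34 = 60. Would deviate. ✗

No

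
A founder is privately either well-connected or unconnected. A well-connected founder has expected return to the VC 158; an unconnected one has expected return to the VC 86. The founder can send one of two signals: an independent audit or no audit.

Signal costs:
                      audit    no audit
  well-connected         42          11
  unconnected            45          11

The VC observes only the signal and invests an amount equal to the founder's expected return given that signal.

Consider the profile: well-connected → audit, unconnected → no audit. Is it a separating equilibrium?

Under separation the VC infers type exactly: audit → well-connected (pays 158), no audit → unconnected (pays 86).
Well-connected: audit gives 158 − 42 = 116; no audit gives 86 − 11 = 75. No deviation. ✓
Unconnected: no audit gives 86 − 11 = 75; audit gives 158 − 45 = 113. Would deviate. ✗

No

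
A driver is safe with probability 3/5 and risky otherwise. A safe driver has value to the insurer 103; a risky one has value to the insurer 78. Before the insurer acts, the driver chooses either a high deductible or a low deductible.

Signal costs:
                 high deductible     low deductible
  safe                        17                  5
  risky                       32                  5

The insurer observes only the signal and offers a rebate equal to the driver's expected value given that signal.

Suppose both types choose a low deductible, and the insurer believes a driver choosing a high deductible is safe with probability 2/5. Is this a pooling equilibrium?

At the pooled signal (low deductible) the insurer holds the prior 3/5 and pays 3/5·103 + 2/5·78 = 93. Off-path (high deductible) belief 2/5 gives 2/5·103 + 3/5·78 = 88.
Safe: low deductible gives 93 − 5 = 88; high deductible gives 88 − 17 = 71. Stays. ✓
Risky: low deductible gives 93 − 5 = 88; high deductible gives 88 − 32 = 56. Stays. ✓

Yes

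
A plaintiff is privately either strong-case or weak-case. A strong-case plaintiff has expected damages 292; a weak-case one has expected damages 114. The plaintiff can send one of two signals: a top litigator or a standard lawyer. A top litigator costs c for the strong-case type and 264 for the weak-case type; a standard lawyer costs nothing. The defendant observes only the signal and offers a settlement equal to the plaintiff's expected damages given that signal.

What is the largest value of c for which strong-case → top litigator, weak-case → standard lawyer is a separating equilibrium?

Under separation: top litigator → strong-case (pays 292); standard lawyer → weak-case (pays 114).
Weak-case: 114 − 0 = 114 ≥ 292 − 264 = 28. Holds regardless of c. ✓
Strong-case: 292 − c ≥ 114 − 0, so c ≤ 292 − 114 = 178.

178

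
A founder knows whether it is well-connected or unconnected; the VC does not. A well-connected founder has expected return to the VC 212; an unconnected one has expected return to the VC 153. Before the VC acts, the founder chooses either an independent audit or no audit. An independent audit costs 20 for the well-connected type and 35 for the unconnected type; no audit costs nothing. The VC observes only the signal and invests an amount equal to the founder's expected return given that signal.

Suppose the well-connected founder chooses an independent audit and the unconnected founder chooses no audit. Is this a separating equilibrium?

No

If types separate, audit earns payment 212 and no audit earns 153.
Well-connected: audit gives 212 − 20 = 192; no audit gives 153 − 0 = 153. No deviation. ✓
Unconnected: no audit gives 153 − 0 = 153; audit gives 212 − 35 = 177. Would deviate. ✗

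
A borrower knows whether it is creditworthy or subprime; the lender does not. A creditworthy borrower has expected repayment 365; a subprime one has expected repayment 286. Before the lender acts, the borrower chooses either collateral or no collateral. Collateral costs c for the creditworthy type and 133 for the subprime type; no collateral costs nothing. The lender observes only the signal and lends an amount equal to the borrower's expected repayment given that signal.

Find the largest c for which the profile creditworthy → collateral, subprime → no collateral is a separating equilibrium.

Under separation: collateral → creditworthy (pays 365); no collateral → subprime (pays 286).
Subprime: 286 − 0 = 286 ≥ 365 − 133 = 232. Holds regardless of c. ✓
Creditworthy: 365 − c ≥ 286 − 0, so c ≤ 365 − 286 = 79.

79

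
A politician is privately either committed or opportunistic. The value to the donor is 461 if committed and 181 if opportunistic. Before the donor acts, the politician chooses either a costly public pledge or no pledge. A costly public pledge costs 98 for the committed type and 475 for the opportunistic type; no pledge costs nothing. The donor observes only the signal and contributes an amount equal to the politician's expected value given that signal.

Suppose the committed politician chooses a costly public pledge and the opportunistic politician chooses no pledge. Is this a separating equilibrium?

If types separate, pledge earns payment 461 and no pledge earns 181.
Committed: pledge gives 461 − 98 = 363; no pledge gives 181 − 0 = 181. No deviation. ✓
Opportunistic: no pledge gives 181 − 0 = 181; pledge gives 461 − 475 = -14. No deviation. ✓
Both incentive constraints hold.

Yes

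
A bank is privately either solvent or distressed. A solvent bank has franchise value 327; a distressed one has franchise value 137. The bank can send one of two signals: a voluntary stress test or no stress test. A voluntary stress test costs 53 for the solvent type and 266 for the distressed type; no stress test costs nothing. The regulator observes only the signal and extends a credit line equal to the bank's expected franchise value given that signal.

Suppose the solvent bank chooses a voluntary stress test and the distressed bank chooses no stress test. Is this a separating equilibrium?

If types separate, stress test earns payment 327 and no stress test earns 137.
Solvent: stress test gives 327 − 53 = 274; no stress test gives 137 − 0 = 137. No deviation. ✓
Distressed: no stress test gives 137 − 0 = 137; stress test gives 327 − 266 = 61. No deviation. ✓
Neither type gains from mimicking the other.

Yes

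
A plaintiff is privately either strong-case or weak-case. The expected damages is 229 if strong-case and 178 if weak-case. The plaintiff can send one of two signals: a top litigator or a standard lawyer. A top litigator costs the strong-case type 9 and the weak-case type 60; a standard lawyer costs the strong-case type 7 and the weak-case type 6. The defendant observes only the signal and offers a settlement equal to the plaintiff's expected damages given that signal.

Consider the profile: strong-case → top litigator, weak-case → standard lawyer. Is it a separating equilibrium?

Under separation the defendant infers type exactly: top litigator → strong-case (pays 229), standard lawyer → weak-case (pays 178).
Strong-case: top litigator gives 229 − 9 = 220; standard lawyer gives 178 − 7 = 171. No deviation. ✓
Weak-case: standard lawyer gives 178 − 6 = 172; top litigator gives 229 − 60 = 169. No deviation. ✓
Both incentive constraints hold.

Yes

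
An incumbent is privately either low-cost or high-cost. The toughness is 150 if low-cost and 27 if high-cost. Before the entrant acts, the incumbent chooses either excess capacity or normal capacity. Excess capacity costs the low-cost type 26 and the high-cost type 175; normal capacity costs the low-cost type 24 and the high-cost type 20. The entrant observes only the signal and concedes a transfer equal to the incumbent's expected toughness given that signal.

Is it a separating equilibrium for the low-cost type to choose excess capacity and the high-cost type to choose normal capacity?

Yes

If types separate, excess capacity earns payment 150 and normal capacity earns 27.
Low-cost: excess capacity gives 150 − 26 = 124; normal capacity gives 27 − 24 = 3. No deviation. ✓
High-cost: normal capacity gives 27 − 20 = 7; excess capacity gives 150 − 175 = -25. No deviation. ✓
Neither type gains from mimicking the other.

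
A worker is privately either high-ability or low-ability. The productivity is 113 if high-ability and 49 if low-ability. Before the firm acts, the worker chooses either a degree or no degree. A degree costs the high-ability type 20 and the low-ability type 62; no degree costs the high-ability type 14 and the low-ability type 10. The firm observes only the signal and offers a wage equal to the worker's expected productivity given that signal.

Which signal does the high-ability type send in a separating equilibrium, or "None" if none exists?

Try high-ability → degree, low-ability → no degree:
  If types separate, degree earns payment 113 and no degree earns 49.
  High-ability: degree gives 113 − 20 = 93; no degree gives 49 − 14 = 35. No deviation. ✓
  Low-ability: no degree gives 49 − 10 = 39; degree gives 113 − 62 = 51. Would deviate. ✗
Try high-ability → no degree, low-ability → degree:
  If types separate, no degree earns payment 113 and degree earns 49.
  High-ability: no degree gives 113 − 14 = 99; degree gives 49 − 20 = 29. No deviation. ✓
  Low-ability: degree gives 49 − 62 = -13; no degree gives 113 − 10 = 103. Would deviate. ✗
Neither assignment is incentive-compatible.

None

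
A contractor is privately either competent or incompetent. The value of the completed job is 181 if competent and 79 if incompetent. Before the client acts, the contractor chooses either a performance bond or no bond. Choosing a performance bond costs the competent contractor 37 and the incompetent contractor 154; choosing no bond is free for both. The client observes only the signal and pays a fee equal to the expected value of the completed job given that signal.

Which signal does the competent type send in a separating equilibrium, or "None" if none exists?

bond

Try competent → bond, incompetent → no bond:
  Under separation the client infers type exactly: bond → competent (pays 181), no bond → incompetent (pays 79).
  Competent: bond gives 181 − 37 = 144; no bond gives 79 − 0 = 79. No deviation. ✓
  Incompetent: no bond gives 79 − 0 = 79; bond gives 181 − 154 = 27. No deviation. ✓
Both hold — the competent type sends bond.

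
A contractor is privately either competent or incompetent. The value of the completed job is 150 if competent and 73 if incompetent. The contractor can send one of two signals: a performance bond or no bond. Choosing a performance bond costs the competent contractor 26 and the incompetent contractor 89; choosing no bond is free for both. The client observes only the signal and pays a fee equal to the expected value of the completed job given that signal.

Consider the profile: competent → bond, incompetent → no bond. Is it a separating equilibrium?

Yes

If types separate, bond earns payment 150 and no bond earns 73.
Competent: bond gives 150 − 26 = 124; no bond gives 73 − 0 = 73. No deviation. ✓
Incompetent: no bond gives 73 − 0 = 73; bond gives 150 − 89 = 61. No deviation. ✓
Neither type gains from mimicking the other.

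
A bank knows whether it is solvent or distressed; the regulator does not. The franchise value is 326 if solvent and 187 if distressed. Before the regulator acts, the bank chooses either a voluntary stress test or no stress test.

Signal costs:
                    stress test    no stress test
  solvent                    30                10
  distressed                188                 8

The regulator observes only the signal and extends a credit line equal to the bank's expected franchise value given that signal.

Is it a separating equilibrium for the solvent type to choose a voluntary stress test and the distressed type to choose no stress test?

If types separate, stress test earns payment 326 and no stress test earns 187.
Solvent: stress test gives 326 − 30 = 296; no stress test gives 187 − 10 = 177. No deviation. ✓
Distressed: no stress test gives 187 − 8 = 179; stress test gives 326 − 188 = 138. No deviation. ✓
Neither type gains from mimicking the other.

Yes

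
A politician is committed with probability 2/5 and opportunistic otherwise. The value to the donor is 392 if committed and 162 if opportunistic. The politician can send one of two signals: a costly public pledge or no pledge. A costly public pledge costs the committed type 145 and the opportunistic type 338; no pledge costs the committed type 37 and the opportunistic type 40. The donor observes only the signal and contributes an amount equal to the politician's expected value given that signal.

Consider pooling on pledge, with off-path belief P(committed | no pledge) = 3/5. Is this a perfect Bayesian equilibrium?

No

At the pooled signal (pledge) the donor holds the prior 2/5 and pays 2/5·392 + 3/5·162 = 254. Off-path (no pledge) belief 3/5 gives 3/5·392 + 2/5·162 = 300.
Committed: pledge gives 254 − 145 = 109; no pledge gives 300 − 37 = 263. Deviates. ✗
Opportunistic: pledge gives 254 − 338 = -84; no pledge gives 300 − 40 = 260. Deviates. ✗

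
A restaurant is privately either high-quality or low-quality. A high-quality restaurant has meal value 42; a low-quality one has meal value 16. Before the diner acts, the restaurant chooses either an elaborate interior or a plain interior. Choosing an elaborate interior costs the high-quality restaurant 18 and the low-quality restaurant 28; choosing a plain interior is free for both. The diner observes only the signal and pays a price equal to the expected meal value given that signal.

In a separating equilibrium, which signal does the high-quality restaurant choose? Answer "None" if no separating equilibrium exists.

elaborate interior

Try high-quality → elaborate interior, low-quality → plain interior:
  If types separate, elaborate interior earns payment 42 and plain interior earns 16.
  High-quality: elaborate interior gives 42 − 18 = 24; plain interior gives 16 − 0 = 16. No deviation. ✓
  Low-quality: plain interior gives 16 − 0 = 16; elaborate interior gives 42 − 28 = 14. No deviation. ✓
Both hold — the high-quality type sends elaborate interior.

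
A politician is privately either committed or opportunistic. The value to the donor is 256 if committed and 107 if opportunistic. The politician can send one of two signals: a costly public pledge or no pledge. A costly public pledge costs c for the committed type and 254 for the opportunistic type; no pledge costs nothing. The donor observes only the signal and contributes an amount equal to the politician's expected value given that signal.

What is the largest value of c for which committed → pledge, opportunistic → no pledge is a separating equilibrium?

149

Under separation: pledge → committed (pays 256); no pledge → opportunistic (pays 107).
Opportunistic: 107 − 0 = 107 ≥ 256 − 254 = 2. Holds regardless of c. ✓
Committed: 256 − c ≥ 107 − 0, so c ≤ 256 − 107 = 149.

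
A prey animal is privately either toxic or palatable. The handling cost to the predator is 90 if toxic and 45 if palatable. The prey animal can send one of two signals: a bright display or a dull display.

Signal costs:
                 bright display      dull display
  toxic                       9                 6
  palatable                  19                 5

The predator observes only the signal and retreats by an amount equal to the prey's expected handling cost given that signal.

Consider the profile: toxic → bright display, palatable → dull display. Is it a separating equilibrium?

No

If types separate, bright display earns payment 90 and dull display earns 45.
Toxic: bright display gives 90 − 9 = 81; dull display gives 45 − 6 = 39. No deviation. ✓
Palatable: dull display gives 45 − 5 = 40; bright display gives 90 − 19 = 71. Would deviate. ✗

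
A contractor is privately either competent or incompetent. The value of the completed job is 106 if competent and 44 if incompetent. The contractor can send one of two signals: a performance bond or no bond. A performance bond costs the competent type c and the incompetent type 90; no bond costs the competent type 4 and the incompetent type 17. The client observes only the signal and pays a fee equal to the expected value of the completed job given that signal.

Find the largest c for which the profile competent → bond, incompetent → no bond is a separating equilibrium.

Under separation: bond → competent (pays 106); no bond → incompetent (pays 44).
Incompetent: 44 − 17 = 27 ≥ 106 − 90 = 16. Holds regardless of c. ✓
Competent: 106 − c ≥ 44 − 4, so c ≤ 106 − 40 = 66.

66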